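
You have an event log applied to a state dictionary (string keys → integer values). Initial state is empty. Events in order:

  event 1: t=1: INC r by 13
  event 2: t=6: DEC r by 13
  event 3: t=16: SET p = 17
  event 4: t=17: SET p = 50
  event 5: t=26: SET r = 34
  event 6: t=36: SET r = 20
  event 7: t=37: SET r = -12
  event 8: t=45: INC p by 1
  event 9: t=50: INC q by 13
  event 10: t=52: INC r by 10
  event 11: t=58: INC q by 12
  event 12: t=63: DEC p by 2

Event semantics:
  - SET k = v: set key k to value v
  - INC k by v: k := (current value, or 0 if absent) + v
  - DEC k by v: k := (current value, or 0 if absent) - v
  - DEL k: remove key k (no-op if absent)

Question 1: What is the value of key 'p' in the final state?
Answer: 49

Derivation:
Track key 'p' through all 12 events:
  event 1 (t=1: INC r by 13): p unchanged
  event 2 (t=6: DEC r by 13): p unchanged
  event 3 (t=16: SET p = 17): p (absent) -> 17
  event 4 (t=17: SET p = 50): p 17 -> 50
  event 5 (t=26: SET r = 34): p unchanged
  event 6 (t=36: SET r = 20): p unchanged
  event 7 (t=37: SET r = -12): p unchanged
  event 8 (t=45: INC p by 1): p 50 -> 51
  event 9 (t=50: INC q by 13): p unchanged
  event 10 (t=52: INC r by 10): p unchanged
  event 11 (t=58: INC q by 12): p unchanged
  event 12 (t=63: DEC p by 2): p 51 -> 49
Final: p = 49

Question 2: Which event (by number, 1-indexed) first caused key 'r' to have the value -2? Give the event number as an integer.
Looking for first event where r becomes -2:
  event 1: r = 13
  event 2: r = 0
  event 3: r = 0
  event 4: r = 0
  event 5: r = 34
  event 6: r = 20
  event 7: r = -12
  event 8: r = -12
  event 9: r = -12
  event 10: r -12 -> -2  <-- first match

Answer: 10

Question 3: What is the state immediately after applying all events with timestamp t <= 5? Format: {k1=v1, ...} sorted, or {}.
Apply events with t <= 5 (1 events):
  after event 1 (t=1: INC r by 13): {r=13}

Answer: {r=13}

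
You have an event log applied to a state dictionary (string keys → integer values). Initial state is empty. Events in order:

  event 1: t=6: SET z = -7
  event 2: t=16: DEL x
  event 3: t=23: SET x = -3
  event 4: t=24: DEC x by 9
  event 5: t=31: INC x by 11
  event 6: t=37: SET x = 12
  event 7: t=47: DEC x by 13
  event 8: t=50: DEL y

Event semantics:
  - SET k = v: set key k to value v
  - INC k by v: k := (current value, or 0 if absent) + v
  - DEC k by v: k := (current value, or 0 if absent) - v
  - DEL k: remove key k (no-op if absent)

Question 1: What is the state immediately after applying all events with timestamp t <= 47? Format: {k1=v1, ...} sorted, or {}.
Apply events with t <= 47 (7 events):
  after event 1 (t=6: SET z = -7): {z=-7}
  after event 2 (t=16: DEL x): {z=-7}
  after event 3 (t=23: SET x = -3): {x=-3, z=-7}
  after event 4 (t=24: DEC x by 9): {x=-12, z=-7}
  after event 5 (t=31: INC x by 11): {x=-1, z=-7}
  after event 6 (t=37: SET x = 12): {x=12, z=-7}
  after event 7 (t=47: DEC x by 13): {x=-1, z=-7}

Answer: {x=-1, z=-7}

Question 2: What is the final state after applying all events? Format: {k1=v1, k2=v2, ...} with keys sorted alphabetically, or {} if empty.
Answer: {x=-1, z=-7}

Derivation:
  after event 1 (t=6: SET z = -7): {z=-7}
  after event 2 (t=16: DEL x): {z=-7}
  after event 3 (t=23: SET x = -3): {x=-3, z=-7}
  after event 4 (t=24: DEC x by 9): {x=-12, z=-7}
  after event 5 (t=31: INC x by 11): {x=-1, z=-7}
  after event 6 (t=37: SET x = 12): {x=12, z=-7}
  after event 7 (t=47: DEC x by 13): {x=-1, z=-7}
  after event 8 (t=50: DEL y): {x=-1, z=-7}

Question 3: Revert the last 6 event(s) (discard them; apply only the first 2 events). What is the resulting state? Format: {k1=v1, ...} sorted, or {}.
Answer: {z=-7}

Derivation:
Keep first 2 events (discard last 6):
  after event 1 (t=6: SET z = -7): {z=-7}
  after event 2 (t=16: DEL x): {z=-7}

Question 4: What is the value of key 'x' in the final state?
Track key 'x' through all 8 events:
  event 1 (t=6: SET z = -7): x unchanged
  event 2 (t=16: DEL x): x (absent) -> (absent)
  event 3 (t=23: SET x = -3): x (absent) -> -3
  event 4 (t=24: DEC x by 9): x -3 -> -12
  event 5 (t=31: INC x by 11): x -12 -> -1
  event 6 (t=37: SET x = 12): x -1 -> 12
  event 7 (t=47: DEC x by 13): x 12 -> -1
  event 8 (t=50: DEL y): x unchanged
Final: x = -1

Answer: -1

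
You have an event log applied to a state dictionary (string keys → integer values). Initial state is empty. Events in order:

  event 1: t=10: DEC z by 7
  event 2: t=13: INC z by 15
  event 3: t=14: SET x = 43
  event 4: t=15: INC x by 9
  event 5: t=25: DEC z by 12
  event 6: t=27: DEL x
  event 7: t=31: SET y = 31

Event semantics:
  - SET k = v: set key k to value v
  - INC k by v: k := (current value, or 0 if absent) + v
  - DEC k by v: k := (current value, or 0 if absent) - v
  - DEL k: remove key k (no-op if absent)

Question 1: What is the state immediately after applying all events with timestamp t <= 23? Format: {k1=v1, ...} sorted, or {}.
Apply events with t <= 23 (4 events):
  after event 1 (t=10: DEC z by 7): {z=-7}
  after event 2 (t=13: INC z by 15): {z=8}
  after event 3 (t=14: SET x = 43): {x=43, z=8}
  after event 4 (t=15: INC x by 9): {x=52, z=8}

Answer: {x=52, z=8}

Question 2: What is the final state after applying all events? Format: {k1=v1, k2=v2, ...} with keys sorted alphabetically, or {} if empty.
Answer: {y=31, z=-4}

Derivation:
  after event 1 (t=10: DEC z by 7): {z=-7}
  after event 2 (t=13: INC z by 15): {z=8}
  after event 3 (t=14: SET x = 43): {x=43, z=8}
  after event 4 (t=15: INC x by 9): {x=52, z=8}
  after event 5 (t=25: DEC z by 12): {x=52, z=-4}
  after event 6 (t=27: DEL x): {z=-4}
  after event 7 (t=31: SET y = 31): {y=31, z=-4}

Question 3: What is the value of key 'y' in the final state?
Answer: 31

Derivation:
Track key 'y' through all 7 events:
  event 1 (t=10: DEC z by 7): y unchanged
  event 2 (t=13: INC z by 15): y unchanged
  event 3 (t=14: SET x = 43): y unchanged
  event 4 (t=15: INC x by 9): y unchanged
  event 5 (t=25: DEC z by 12): y unchanged
  event 6 (t=27: DEL x): y unchanged
  event 7 (t=31: SET y = 31): y (absent) -> 31
Final: y = 31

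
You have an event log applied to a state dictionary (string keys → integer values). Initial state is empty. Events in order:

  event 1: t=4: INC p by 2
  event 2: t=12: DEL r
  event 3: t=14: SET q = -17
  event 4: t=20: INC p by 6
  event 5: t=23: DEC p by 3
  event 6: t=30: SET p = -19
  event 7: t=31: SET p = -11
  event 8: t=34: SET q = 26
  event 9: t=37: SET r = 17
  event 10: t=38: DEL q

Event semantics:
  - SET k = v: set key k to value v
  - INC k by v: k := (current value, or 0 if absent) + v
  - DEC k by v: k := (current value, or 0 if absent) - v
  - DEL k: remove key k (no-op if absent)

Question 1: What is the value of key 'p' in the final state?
Track key 'p' through all 10 events:
  event 1 (t=4: INC p by 2): p (absent) -> 2
  event 2 (t=12: DEL r): p unchanged
  event 3 (t=14: SET q = -17): p unchanged
  event 4 (t=20: INC p by 6): p 2 -> 8
  event 5 (t=23: DEC p by 3): p 8 -> 5
  event 6 (t=30: SET p = -19): p 5 -> -19
  event 7 (t=31: SET p = -11): p -19 -> -11
  event 8 (t=34: SET q = 26): p unchanged
  event 9 (t=37: SET r = 17): p unchanged
  event 10 (t=38: DEL q): p unchanged
Final: p = -11

Answer: -11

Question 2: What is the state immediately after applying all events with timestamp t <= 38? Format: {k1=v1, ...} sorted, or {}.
Apply events with t <= 38 (10 events):
  after event 1 (t=4: INC p by 2): {p=2}
  after event 2 (t=12: DEL r): {p=2}
  after event 3 (t=14: SET q = -17): {p=2, q=-17}
  after event 4 (t=20: INC p by 6): {p=8, q=-17}
  after event 5 (t=23: DEC p by 3): {p=5, q=-17}
  after event 6 (t=30: SET p = -19): {p=-19, q=-17}
  after event 7 (t=31: SET p = -11): {p=-11, q=-17}
  after event 8 (t=34: SET q = 26): {p=-11, q=26}
  after event 9 (t=37: SET r = 17): {p=-11, q=26, r=17}
  after event 10 (t=38: DEL q): {p=-11, r=17}

Answer: {p=-11, r=17}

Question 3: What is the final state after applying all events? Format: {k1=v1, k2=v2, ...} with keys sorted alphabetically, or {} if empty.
  after event 1 (t=4: INC p by 2): {p=2}
  after event 2 (t=12: DEL r): {p=2}
  after event 3 (t=14: SET q = -17): {p=2, q=-17}
  after event 4 (t=20: INC p by 6): {p=8, q=-17}
  after event 5 (t=23: DEC p by 3): {p=5, q=-17}
  after event 6 (t=30: SET p = -19): {p=-19, q=-17}
  after event 7 (t=31: SET p = -11): {p=-11, q=-17}
  after event 8 (t=34: SET q = 26): {p=-11, q=26}
  after event 9 (t=37: SET r = 17): {p=-11, q=26, r=17}
  after event 10 (t=38: DEL q): {p=-11, r=17}

Answer: {p=-11, r=17}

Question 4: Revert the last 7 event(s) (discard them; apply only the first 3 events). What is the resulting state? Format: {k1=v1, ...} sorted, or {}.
Keep first 3 events (discard last 7):
  after event 1 (t=4: INC p by 2): {p=2}
  after event 2 (t=12: DEL r): {p=2}
  after event 3 (t=14: SET q = -17): {p=2, q=-17}

Answer: {p=2, q=-17}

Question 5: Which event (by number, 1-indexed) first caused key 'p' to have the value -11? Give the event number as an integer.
Answer: 7

Derivation:
Looking for first event where p becomes -11:
  event 1: p = 2
  event 2: p = 2
  event 3: p = 2
  event 4: p = 8
  event 5: p = 5
  event 6: p = -19
  event 7: p -19 -> -11  <-- first match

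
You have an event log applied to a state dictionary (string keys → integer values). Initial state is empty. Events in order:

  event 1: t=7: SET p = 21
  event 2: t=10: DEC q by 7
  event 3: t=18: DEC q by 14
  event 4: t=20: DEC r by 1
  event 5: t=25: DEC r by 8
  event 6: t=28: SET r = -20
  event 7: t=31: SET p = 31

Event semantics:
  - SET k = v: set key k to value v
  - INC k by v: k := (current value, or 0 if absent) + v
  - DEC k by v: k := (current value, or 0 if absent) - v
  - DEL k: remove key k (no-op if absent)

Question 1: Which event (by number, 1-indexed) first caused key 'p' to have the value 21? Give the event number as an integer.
Looking for first event where p becomes 21:
  event 1: p (absent) -> 21  <-- first match

Answer: 1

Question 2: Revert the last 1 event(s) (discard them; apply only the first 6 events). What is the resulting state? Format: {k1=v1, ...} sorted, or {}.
Answer: {p=21, q=-21, r=-20}

Derivation:
Keep first 6 events (discard last 1):
  after event 1 (t=7: SET p = 21): {p=21}
  after event 2 (t=10: DEC q by 7): {p=21, q=-7}
  after event 3 (t=18: DEC q by 14): {p=21, q=-21}
  after event 4 (t=20: DEC r by 1): {p=21, q=-21, r=-1}
  after event 5 (t=25: DEC r by 8): {p=21, q=-21, r=-9}
  after event 6 (t=28: SET r = -20): {p=21, q=-21, r=-20}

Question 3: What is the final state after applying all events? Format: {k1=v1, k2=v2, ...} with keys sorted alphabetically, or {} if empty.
Answer: {p=31, q=-21, r=-20}

Derivation:
  after event 1 (t=7: SET p = 21): {p=21}
  after event 2 (t=10: DEC q by 7): {p=21, q=-7}
  after event 3 (t=18: DEC q by 14): {p=21, q=-21}
  after event 4 (t=20: DEC r by 1): {p=21, q=-21, r=-1}
  after event 5 (t=25: DEC r by 8): {p=21, q=-21, r=-9}
  after event 6 (t=28: SET r = -20): {p=21, q=-21, r=-20}
  after event 7 (t=31: SET p = 31): {p=31, q=-21, r=-20}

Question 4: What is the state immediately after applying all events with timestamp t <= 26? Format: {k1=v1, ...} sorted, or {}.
Apply events with t <= 26 (5 events):
  after event 1 (t=7: SET p = 21): {p=21}
  after event 2 (t=10: DEC q by 7): {p=21, q=-7}
  after event 3 (t=18: DEC q by 14): {p=21, q=-21}
  after event 4 (t=20: DEC r by 1): {p=21, q=-21, r=-1}
  after event 5 (t=25: DEC r by 8): {p=21, q=-21, r=-9}

Answer: {p=21, q=-21, r=-9}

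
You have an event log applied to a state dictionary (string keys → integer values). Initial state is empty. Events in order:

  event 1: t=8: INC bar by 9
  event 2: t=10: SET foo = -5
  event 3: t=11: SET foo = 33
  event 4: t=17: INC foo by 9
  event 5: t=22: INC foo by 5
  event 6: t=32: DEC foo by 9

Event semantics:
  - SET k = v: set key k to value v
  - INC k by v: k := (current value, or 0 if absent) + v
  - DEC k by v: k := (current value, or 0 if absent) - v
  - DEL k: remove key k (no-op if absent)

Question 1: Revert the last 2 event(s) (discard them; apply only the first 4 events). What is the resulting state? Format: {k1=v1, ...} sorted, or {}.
Answer: {bar=9, foo=42}

Derivation:
Keep first 4 events (discard last 2):
  after event 1 (t=8: INC bar by 9): {bar=9}
  after event 2 (t=10: SET foo = -5): {bar=9, foo=-5}
  after event 3 (t=11: SET foo = 33): {bar=9, foo=33}
  after event 4 (t=17: INC foo by 9): {bar=9, foo=42}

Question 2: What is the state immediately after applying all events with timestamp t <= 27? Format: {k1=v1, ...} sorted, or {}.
Apply events with t <= 27 (5 events):
  after event 1 (t=8: INC bar by 9): {bar=9}
  after event 2 (t=10: SET foo = -5): {bar=9, foo=-5}
  after event 3 (t=11: SET foo = 33): {bar=9, foo=33}
  after event 4 (t=17: INC foo by 9): {bar=9, foo=42}
  after event 5 (t=22: INC foo by 5): {bar=9, foo=47}

Answer: {bar=9, foo=47}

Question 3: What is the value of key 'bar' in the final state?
Answer: 9

Derivation:
Track key 'bar' through all 6 events:
  event 1 (t=8: INC bar by 9): bar (absent) -> 9
  event 2 (t=10: SET foo = -5): bar unchanged
  event 3 (t=11: SET foo = 33): bar unchanged
  event 4 (t=17: INC foo by 9): bar unchanged
  event 5 (t=22: INC foo by 5): bar unchanged
  event 6 (t=32: DEC foo by 9): bar unchanged
Final: bar = 9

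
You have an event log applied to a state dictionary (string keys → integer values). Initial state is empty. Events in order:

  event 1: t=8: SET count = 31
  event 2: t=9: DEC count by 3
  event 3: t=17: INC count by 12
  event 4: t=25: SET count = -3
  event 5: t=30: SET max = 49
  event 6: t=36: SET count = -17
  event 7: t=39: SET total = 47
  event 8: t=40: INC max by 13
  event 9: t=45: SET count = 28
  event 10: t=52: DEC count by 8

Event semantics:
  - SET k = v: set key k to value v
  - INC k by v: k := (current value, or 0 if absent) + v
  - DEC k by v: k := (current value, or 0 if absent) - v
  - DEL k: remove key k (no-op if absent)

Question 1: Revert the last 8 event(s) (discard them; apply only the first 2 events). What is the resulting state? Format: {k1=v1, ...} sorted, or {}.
Keep first 2 events (discard last 8):
  after event 1 (t=8: SET count = 31): {count=31}
  after event 2 (t=9: DEC count by 3): {count=28}

Answer: {count=28}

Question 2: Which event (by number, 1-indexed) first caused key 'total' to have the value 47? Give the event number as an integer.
Looking for first event where total becomes 47:
  event 7: total (absent) -> 47  <-- first match

Answer: 7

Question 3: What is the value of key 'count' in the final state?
Answer: 20

Derivation:
Track key 'count' through all 10 events:
  event 1 (t=8: SET count = 31): count (absent) -> 31
  event 2 (t=9: DEC count by 3): count 31 -> 28
  event 3 (t=17: INC count by 12): count 28 -> 40
  event 4 (t=25: SET count = -3): count 40 -> -3
  event 5 (t=30: SET max = 49): count unchanged
  event 6 (t=36: SET count = -17): count -3 -> -17
  event 7 (t=39: SET total = 47): count unchanged
  event 8 (t=40: INC max by 13): count unchanged
  event 9 (t=45: SET count = 28): count -17 -> 28
  event 10 (t=52: DEC count by 8): count 28 -> 20
Final: count = 20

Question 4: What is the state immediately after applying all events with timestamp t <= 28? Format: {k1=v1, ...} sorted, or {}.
Answer: {count=-3}

Derivation:
Apply events with t <= 28 (4 events):
  after event 1 (t=8: SET count = 31): {count=31}
  after event 2 (t=9: DEC count by 3): {count=28}
  after event 3 (t=17: INC count by 12): {count=40}
  after event 4 (t=25: SET count = -3): {count=-3}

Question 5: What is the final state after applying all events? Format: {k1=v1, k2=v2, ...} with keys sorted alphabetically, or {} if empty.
  after event 1 (t=8: SET count = 31): {count=31}
  after event 2 (t=9: DEC count by 3): {count=28}
  after event 3 (t=17: INC count by 12): {count=40}
  after event 4 (t=25: SET count = -3): {count=-3}
  after event 5 (t=30: SET max = 49): {count=-3, max=49}
  after event 6 (t=36: SET count = -17): {count=-17, max=49}
  after event 7 (t=39: SET total = 47): {count=-17, max=49, total=47}
  after event 8 (t=40: INC max by 13): {count=-17, max=62, total=47}
  after event 9 (t=45: SET count = 28): {count=28, max=62, total=47}
  after event 10 (t=52: DEC count by 8): {count=20, max=62, total=47}

Answer: {count=20, max=62, total=47}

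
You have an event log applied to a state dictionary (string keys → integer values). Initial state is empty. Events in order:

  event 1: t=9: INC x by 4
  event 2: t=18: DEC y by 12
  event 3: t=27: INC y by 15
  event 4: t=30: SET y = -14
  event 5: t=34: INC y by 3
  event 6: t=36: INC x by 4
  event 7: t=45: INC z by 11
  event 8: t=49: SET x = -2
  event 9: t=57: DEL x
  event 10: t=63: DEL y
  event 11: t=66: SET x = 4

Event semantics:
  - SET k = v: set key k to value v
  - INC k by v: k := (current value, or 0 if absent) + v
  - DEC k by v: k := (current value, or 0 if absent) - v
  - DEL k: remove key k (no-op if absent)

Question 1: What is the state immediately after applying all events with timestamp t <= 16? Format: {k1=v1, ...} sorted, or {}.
Answer: {x=4}

Derivation:
Apply events with t <= 16 (1 events):
  after event 1 (t=9: INC x by 4): {x=4}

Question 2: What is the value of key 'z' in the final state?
Answer: 11

Derivation:
Track key 'z' through all 11 events:
  event 1 (t=9: INC x by 4): z unchanged
  event 2 (t=18: DEC y by 12): z unchanged
  event 3 (t=27: INC y by 15): z unchanged
  event 4 (t=30: SET y = -14): z unchanged
  event 5 (t=34: INC y by 3): z unchanged
  event 6 (t=36: INC x by 4): z unchanged
  event 7 (t=45: INC z by 11): z (absent) -> 11
  event 8 (t=49: SET x = -2): z unchanged
  event 9 (t=57: DEL x): z unchanged
  event 10 (t=63: DEL y): z unchanged
  event 11 (t=66: SET x = 4): z unchanged
Final: z = 11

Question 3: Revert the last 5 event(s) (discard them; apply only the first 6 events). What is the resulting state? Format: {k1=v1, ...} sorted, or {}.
Answer: {x=8, y=-11}

Derivation:
Keep first 6 events (discard last 5):
  after event 1 (t=9: INC x by 4): {x=4}
  after event 2 (t=18: DEC y by 12): {x=4, y=-12}
  after event 3 (t=27: INC y by 15): {x=4, y=3}
  after event 4 (t=30: SET y = -14): {x=4, y=-14}
  after event 5 (t=34: INC y by 3): {x=4, y=-11}
  after event 6 (t=36: INC x by 4): {x=8, y=-11}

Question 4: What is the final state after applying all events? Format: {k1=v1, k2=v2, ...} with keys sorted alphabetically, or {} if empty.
  after event 1 (t=9: INC x by 4): {x=4}
  after event 2 (t=18: DEC y by 12): {x=4, y=-12}
  after event 3 (t=27: INC y by 15): {x=4, y=3}
  after event 4 (t=30: SET y = -14): {x=4, y=-14}
  after event 5 (t=34: INC y by 3): {x=4, y=-11}
  after event 6 (t=36: INC x by 4): {x=8, y=-11}
  after event 7 (t=45: INC z by 11): {x=8, y=-11, z=11}
  after event 8 (t=49: SET x = -2): {x=-2, y=-11, z=11}
  after event 9 (t=57: DEL x): {y=-11, z=11}
  after event 10 (t=63: DEL y): {z=11}
  after event 11 (t=66: SET x = 4): {x=4, z=11}

Answer: {x=4, z=11}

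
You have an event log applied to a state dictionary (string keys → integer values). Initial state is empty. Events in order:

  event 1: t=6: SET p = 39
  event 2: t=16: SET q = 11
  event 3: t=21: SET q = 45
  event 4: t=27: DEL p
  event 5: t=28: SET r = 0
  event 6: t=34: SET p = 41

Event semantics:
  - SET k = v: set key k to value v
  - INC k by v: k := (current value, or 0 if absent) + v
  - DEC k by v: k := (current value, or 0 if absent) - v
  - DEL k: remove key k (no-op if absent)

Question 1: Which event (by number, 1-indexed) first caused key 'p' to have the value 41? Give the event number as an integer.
Answer: 6

Derivation:
Looking for first event where p becomes 41:
  event 1: p = 39
  event 2: p = 39
  event 3: p = 39
  event 4: p = (absent)
  event 6: p (absent) -> 41  <-- first match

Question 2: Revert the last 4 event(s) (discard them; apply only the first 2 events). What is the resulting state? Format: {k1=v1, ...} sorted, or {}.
Keep first 2 events (discard last 4):
  after event 1 (t=6: SET p = 39): {p=39}
  after event 2 (t=16: SET q = 11): {p=39, q=11}

Answer: {p=39, q=11}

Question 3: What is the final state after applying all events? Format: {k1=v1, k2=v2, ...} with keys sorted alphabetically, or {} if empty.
  after event 1 (t=6: SET p = 39): {p=39}
  after event 2 (t=16: SET q = 11): {p=39, q=11}
  after event 3 (t=21: SET q = 45): {p=39, q=45}
  after event 4 (t=27: DEL p): {q=45}
  after event 5 (t=28: SET r = 0): {q=45, r=0}
  after event 6 (t=34: SET p = 41): {p=41, q=45, r=0}

Answer: {p=41, q=45, r=0}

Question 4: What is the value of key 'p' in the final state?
Answer: 41

Derivation:
Track key 'p' through all 6 events:
  event 1 (t=6: SET p = 39): p (absent) -> 39
  event 2 (t=16: SET q = 11): p unchanged
  event 3 (t=21: SET q = 45): p unchanged
  event 4 (t=27: DEL p): p 39 -> (absent)
  event 5 (t=28: SET r = 0): p unchanged
  event 6 (t=34: SET p = 41): p (absent) -> 41
Final: p = 41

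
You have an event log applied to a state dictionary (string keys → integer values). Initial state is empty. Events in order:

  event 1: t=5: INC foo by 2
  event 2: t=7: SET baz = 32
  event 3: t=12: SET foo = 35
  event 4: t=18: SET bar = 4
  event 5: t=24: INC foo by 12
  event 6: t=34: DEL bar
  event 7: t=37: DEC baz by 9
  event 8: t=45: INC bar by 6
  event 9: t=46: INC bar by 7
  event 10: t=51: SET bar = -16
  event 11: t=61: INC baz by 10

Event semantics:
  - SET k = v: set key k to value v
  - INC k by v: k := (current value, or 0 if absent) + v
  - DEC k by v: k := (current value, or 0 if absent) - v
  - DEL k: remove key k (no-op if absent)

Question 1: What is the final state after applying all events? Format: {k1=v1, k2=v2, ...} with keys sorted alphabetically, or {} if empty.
Answer: {bar=-16, baz=33, foo=47}

Derivation:
  after event 1 (t=5: INC foo by 2): {foo=2}
  after event 2 (t=7: SET baz = 32): {baz=32, foo=2}
  after event 3 (t=12: SET foo = 35): {baz=32, foo=35}
  after event 4 (t=18: SET bar = 4): {bar=4, baz=32, foo=35}
  after event 5 (t=24: INC foo by 12): {bar=4, baz=32, foo=47}
  after event 6 (t=34: DEL bar): {baz=32, foo=47}
  after event 7 (t=37: DEC baz by 9): {baz=23, foo=47}
  after event 8 (t=45: INC bar by 6): {bar=6, baz=23, foo=47}
  after event 9 (t=46: INC bar by 7): {bar=13, baz=23, foo=47}
  after event 10 (t=51: SET bar = -16): {bar=-16, baz=23, foo=47}
  after event 11 (t=61: INC baz by 10): {bar=-16, baz=33, foo=47}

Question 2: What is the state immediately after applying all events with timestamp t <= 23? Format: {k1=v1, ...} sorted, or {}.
Apply events with t <= 23 (4 events):
  after event 1 (t=5: INC foo by 2): {foo=2}
  after event 2 (t=7: SET baz = 32): {baz=32, foo=2}
  after event 3 (t=12: SET foo = 35): {baz=32, foo=35}
  after event 4 (t=18: SET bar = 4): {bar=4, baz=32, foo=35}

Answer: {bar=4, baz=32, foo=35}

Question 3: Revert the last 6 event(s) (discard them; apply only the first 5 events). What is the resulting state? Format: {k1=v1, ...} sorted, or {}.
Keep first 5 events (discard last 6):
  after event 1 (t=5: INC foo by 2): {foo=2}
  after event 2 (t=7: SET baz = 32): {baz=32, foo=2}
  after event 3 (t=12: SET foo = 35): {baz=32, foo=35}
  after event 4 (t=18: SET bar = 4): {bar=4, baz=32, foo=35}
  after event 5 (t=24: INC foo by 12): {bar=4, baz=32, foo=47}

Answer: {bar=4, baz=32, foo=47}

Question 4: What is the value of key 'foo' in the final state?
Answer: 47

Derivation:
Track key 'foo' through all 11 events:
  event 1 (t=5: INC foo by 2): foo (absent) -> 2
  event 2 (t=7: SET baz = 32): foo unchanged
  event 3 (t=12: SET foo = 35): foo 2 -> 35
  event 4 (t=18: SET bar = 4): foo unchanged
  event 5 (t=24: INC foo by 12): foo 35 -> 47
  event 6 (t=34: DEL bar): foo unchanged
  event 7 (t=37: DEC baz by 9): foo unchanged
  event 8 (t=45: INC bar by 6): foo unchanged
  event 9 (t=46: INC bar by 7): foo unchanged
  event 10 (t=51: SET bar = -16): foo unchanged
  event 11 (t=61: INC baz by 10): foo unchanged
Final: foo = 47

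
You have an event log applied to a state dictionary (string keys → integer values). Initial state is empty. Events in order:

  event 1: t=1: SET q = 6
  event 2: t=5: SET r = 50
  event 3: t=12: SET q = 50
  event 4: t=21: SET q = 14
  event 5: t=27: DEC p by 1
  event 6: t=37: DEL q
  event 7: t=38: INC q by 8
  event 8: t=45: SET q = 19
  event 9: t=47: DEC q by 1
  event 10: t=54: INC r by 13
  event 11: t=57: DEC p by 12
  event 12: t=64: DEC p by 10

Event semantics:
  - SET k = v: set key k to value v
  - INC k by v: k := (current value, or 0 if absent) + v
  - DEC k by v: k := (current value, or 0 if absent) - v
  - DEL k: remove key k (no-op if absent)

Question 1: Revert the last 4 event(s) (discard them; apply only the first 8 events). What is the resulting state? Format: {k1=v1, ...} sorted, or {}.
Answer: {p=-1, q=19, r=50}

Derivation:
Keep first 8 events (discard last 4):
  after event 1 (t=1: SET q = 6): {q=6}
  after event 2 (t=5: SET r = 50): {q=6, r=50}
  after event 3 (t=12: SET q = 50): {q=50, r=50}
  after event 4 (t=21: SET q = 14): {q=14, r=50}
  after event 5 (t=27: DEC p by 1): {p=-1, q=14, r=50}
  after event 6 (t=37: DEL q): {p=-1, r=50}
  after event 7 (t=38: INC q by 8): {p=-1, q=8, r=50}
  after event 8 (t=45: SET q = 19): {p=-1, q=19, r=50}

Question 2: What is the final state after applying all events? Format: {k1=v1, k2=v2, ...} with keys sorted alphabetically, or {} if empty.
  after event 1 (t=1: SET q = 6): {q=6}
  after event 2 (t=5: SET r = 50): {q=6, r=50}
  after event 3 (t=12: SET q = 50): {q=50, r=50}
  after event 4 (t=21: SET q = 14): {q=14, r=50}
  after event 5 (t=27: DEC p by 1): {p=-1, q=14, r=50}
  after event 6 (t=37: DEL q): {p=-1, r=50}
  after event 7 (t=38: INC q by 8): {p=-1, q=8, r=50}
  after event 8 (t=45: SET q = 19): {p=-1, q=19, r=50}
  after event 9 (t=47: DEC q by 1): {p=-1, q=18, r=50}
  after event 10 (t=54: INC r by 13): {p=-1, q=18, r=63}
  after event 11 (t=57: DEC p by 12): {p=-13, q=18, r=63}
  after event 12 (t=64: DEC p by 10): {p=-23, q=18, r=63}

Answer: {p=-23, q=18, r=63}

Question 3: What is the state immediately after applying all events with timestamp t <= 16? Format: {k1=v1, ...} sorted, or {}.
Answer: {q=50, r=50}

Derivation:
Apply events with t <= 16 (3 events):
  after event 1 (t=1: SET q = 6): {q=6}
  after event 2 (t=5: SET r = 50): {q=6, r=50}
  after event 3 (t=12: SET q = 50): {q=50, r=50}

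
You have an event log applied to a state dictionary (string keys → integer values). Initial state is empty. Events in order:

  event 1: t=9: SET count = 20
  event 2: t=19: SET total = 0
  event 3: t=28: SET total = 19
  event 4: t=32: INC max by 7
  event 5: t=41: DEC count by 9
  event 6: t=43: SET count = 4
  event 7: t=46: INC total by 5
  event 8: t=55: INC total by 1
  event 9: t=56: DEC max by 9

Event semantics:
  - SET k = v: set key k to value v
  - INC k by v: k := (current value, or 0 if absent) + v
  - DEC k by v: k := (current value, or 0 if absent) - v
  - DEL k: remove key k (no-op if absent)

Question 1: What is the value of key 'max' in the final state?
Track key 'max' through all 9 events:
  event 1 (t=9: SET count = 20): max unchanged
  event 2 (t=19: SET total = 0): max unchanged
  event 3 (t=28: SET total = 19): max unchanged
  event 4 (t=32: INC max by 7): max (absent) -> 7
  event 5 (t=41: DEC count by 9): max unchanged
  event 6 (t=43: SET count = 4): max unchanged
  event 7 (t=46: INC total by 5): max unchanged
  event 8 (t=55: INC total by 1): max unchanged
  event 9 (t=56: DEC max by 9): max 7 -> -2
Final: max = -2

Answer: -2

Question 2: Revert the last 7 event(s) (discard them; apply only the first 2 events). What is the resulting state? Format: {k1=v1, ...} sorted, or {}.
Keep first 2 events (discard last 7):
  after event 1 (t=9: SET count = 20): {count=20}
  after event 2 (t=19: SET total = 0): {count=20, total=0}

Answer: {count=20, total=0}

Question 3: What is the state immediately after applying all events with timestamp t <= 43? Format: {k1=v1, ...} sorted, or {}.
Apply events with t <= 43 (6 events):
  after event 1 (t=9: SET count = 20): {count=20}
  after event 2 (t=19: SET total = 0): {count=20, total=0}
  after event 3 (t=28: SET total = 19): {count=20, total=19}
  after event 4 (t=32: INC max by 7): {count=20, max=7, total=19}
  after event 5 (t=41: DEC count by 9): {count=11, max=7, total=19}
  after event 6 (t=43: SET count = 4): {count=4, max=7, total=19}

Answer: {count=4, max=7, total=19}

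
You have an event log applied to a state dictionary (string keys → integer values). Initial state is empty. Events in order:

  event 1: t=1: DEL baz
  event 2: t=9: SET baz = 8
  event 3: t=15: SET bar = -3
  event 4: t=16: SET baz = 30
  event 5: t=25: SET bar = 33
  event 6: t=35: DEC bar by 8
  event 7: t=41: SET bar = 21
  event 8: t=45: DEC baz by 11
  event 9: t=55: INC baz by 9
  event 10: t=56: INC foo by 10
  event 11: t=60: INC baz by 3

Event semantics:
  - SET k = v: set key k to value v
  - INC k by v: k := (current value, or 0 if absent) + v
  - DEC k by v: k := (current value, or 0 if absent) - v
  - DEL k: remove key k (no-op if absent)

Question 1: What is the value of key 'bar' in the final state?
Track key 'bar' through all 11 events:
  event 1 (t=1: DEL baz): bar unchanged
  event 2 (t=9: SET baz = 8): bar unchanged
  event 3 (t=15: SET bar = -3): bar (absent) -> -3
  event 4 (t=16: SET baz = 30): bar unchanged
  event 5 (t=25: SET bar = 33): bar -3 -> 33
  event 6 (t=35: DEC bar by 8): bar 33 -> 25
  event 7 (t=41: SET bar = 21): bar 25 -> 21
  event 8 (t=45: DEC baz by 11): bar unchanged
  event 9 (t=55: INC baz by 9): bar unchanged
  event 10 (t=56: INC foo by 10): bar unchanged
  event 11 (t=60: INC baz by 3): bar unchanged
Final: bar = 21

Answer: 21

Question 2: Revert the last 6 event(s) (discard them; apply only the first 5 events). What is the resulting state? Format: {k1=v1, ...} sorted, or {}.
Answer: {bar=33, baz=30}

Derivation:
Keep first 5 events (discard last 6):
  after event 1 (t=1: DEL baz): {}
  after event 2 (t=9: SET baz = 8): {baz=8}
  after event 3 (t=15: SET bar = -3): {bar=-3, baz=8}
  after event 4 (t=16: SET baz = 30): {bar=-3, baz=30}
  after event 5 (t=25: SET bar = 33): {bar=33, baz=30}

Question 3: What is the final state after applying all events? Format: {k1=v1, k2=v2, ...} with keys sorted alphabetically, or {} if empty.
  after event 1 (t=1: DEL baz): {}
  after event 2 (t=9: SET baz = 8): {baz=8}
  after event 3 (t=15: SET bar = -3): {bar=-3, baz=8}
  after event 4 (t=16: SET baz = 30): {bar=-3, baz=30}
  after event 5 (t=25: SET bar = 33): {bar=33, baz=30}
  after event 6 (t=35: DEC bar by 8): {bar=25, baz=30}
  after event 7 (t=41: SET bar = 21): {bar=21, baz=30}
  after event 8 (t=45: DEC baz by 11): {bar=21, baz=19}
  after event 9 (t=55: INC baz by 9): {bar=21, baz=28}
  after event 10 (t=56: INC foo by 10): {bar=21, baz=28, foo=10}
  after event 11 (t=60: INC baz by 3): {bar=21, baz=31, foo=10}

Answer: {bar=21, baz=31, foo=10}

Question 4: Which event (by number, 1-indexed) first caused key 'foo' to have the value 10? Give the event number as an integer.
Answer: 10

Derivation:
Looking for first event where foo becomes 10:
  event 10: foo (absent) -> 10  <-- first match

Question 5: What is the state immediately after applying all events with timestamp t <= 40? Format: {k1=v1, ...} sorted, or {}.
Apply events with t <= 40 (6 events):
  after event 1 (t=1: DEL baz): {}
  after event 2 (t=9: SET baz = 8): {baz=8}
  after event 3 (t=15: SET bar = -3): {bar=-3, baz=8}
  after event 4 (t=16: SET baz = 30): {bar=-3, baz=30}
  after event 5 (t=25: SET bar = 33): {bar=33, baz=30}
  after event 6 (t=35: DEC bar by 8): {bar=25, baz=30}

Answer: {bar=25, baz=30}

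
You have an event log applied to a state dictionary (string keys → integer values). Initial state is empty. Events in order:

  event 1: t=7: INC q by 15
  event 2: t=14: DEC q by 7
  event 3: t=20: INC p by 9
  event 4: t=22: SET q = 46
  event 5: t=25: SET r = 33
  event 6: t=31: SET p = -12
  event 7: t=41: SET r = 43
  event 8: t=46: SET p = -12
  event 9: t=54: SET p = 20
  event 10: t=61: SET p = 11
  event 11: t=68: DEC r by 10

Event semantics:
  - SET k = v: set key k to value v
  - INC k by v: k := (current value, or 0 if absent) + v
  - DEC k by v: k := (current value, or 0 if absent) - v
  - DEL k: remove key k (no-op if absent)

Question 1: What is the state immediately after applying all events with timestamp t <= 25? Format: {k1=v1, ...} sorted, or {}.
Apply events with t <= 25 (5 events):
  after event 1 (t=7: INC q by 15): {q=15}
  after event 2 (t=14: DEC q by 7): {q=8}
  after event 3 (t=20: INC p by 9): {p=9, q=8}
  after event 4 (t=22: SET q = 46): {p=9, q=46}
  after event 5 (t=25: SET r = 33): {p=9, q=46, r=33}

Answer: {p=9, q=46, r=33}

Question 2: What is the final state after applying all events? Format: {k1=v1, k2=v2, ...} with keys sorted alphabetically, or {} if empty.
Answer: {p=11, q=46, r=33}

Derivation:
  after event 1 (t=7: INC q by 15): {q=15}
  after event 2 (t=14: DEC q by 7): {q=8}
  after event 3 (t=20: INC p by 9): {p=9, q=8}
  after event 4 (t=22: SET q = 46): {p=9, q=46}
  after event 5 (t=25: SET r = 33): {p=9, q=46, r=33}
  after event 6 (t=31: SET p = -12): {p=-12, q=46, r=33}
  after event 7 (t=41: SET r = 43): {p=-12, q=46, r=43}
  after event 8 (t=46: SET p = -12): {p=-12, q=46, r=43}
  after event 9 (t=54: SET p = 20): {p=20, q=46, r=43}
  after event 10 (t=61: SET p = 11): {p=11, q=46, r=43}
  after event 11 (t=68: DEC r by 10): {p=11, q=46, r=33}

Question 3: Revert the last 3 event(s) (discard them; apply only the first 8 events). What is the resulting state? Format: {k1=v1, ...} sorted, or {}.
Keep first 8 events (discard last 3):
  after event 1 (t=7: INC q by 15): {q=15}
  after event 2 (t=14: DEC q by 7): {q=8}
  after event 3 (t=20: INC p by 9): {p=9, q=8}
  after event 4 (t=22: SET q = 46): {p=9, q=46}
  after event 5 (t=25: SET r = 33): {p=9, q=46, r=33}
  after event 6 (t=31: SET p = -12): {p=-12, q=46, r=33}
  after event 7 (t=41: SET r = 43): {p=-12, q=46, r=43}
  after event 8 (t=46: SET p = -12): {p=-12, q=46, r=43}

Answer: {p=-12, q=46, r=43}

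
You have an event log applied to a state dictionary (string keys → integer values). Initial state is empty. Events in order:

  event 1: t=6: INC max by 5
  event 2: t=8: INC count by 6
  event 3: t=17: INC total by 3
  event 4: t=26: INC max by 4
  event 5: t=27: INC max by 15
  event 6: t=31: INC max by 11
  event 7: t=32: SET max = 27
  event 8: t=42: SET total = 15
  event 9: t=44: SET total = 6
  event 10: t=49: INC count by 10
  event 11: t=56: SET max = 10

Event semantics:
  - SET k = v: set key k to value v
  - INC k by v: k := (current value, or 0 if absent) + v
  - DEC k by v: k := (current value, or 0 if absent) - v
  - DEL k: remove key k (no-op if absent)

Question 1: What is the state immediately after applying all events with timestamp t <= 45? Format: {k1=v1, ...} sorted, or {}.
Answer: {count=6, max=27, total=6}

Derivation:
Apply events with t <= 45 (9 events):
  after event 1 (t=6: INC max by 5): {max=5}
  after event 2 (t=8: INC count by 6): {count=6, max=5}
  after event 3 (t=17: INC total by 3): {count=6, max=5, total=3}
  after event 4 (t=26: INC max by 4): {count=6, max=9, total=3}
  after event 5 (t=27: INC max by 15): {count=6, max=24, total=3}
  after event 6 (t=31: INC max by 11): {count=6, max=35, total=3}
  after event 7 (t=32: SET max = 27): {count=6, max=27, total=3}
  after event 8 (t=42: SET total = 15): {count=6, max=27, total=15}
  after event 9 (t=44: SET total = 6): {count=6, max=27, total=6}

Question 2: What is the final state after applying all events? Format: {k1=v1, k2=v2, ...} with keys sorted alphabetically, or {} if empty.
Answer: {count=16, max=10, total=6}

Derivation:
  after event 1 (t=6: INC max by 5): {max=5}
  after event 2 (t=8: INC count by 6): {count=6, max=5}
  after event 3 (t=17: INC total by 3): {count=6, max=5, total=3}
  after event 4 (t=26: INC max by 4): {count=6, max=9, total=3}
  after event 5 (t=27: INC max by 15): {count=6, max=24, total=3}
  after event 6 (t=31: INC max by 11): {count=6, max=35, total=3}
  after event 7 (t=32: SET max = 27): {count=6, max=27, total=3}
  after event 8 (t=42: SET total = 15): {count=6, max=27, total=15}
  after event 9 (t=44: SET total = 6): {count=6, max=27, total=6}
  after event 10 (t=49: INC count by 10): {count=16, max=27, total=6}
  after event 11 (t=56: SET max = 10): {count=16, max=10, total=6}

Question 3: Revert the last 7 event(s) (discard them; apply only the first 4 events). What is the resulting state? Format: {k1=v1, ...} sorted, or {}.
Keep first 4 events (discard last 7):
  after event 1 (t=6: INC max by 5): {max=5}
  after event 2 (t=8: INC count by 6): {count=6, max=5}
  after event 3 (t=17: INC total by 3): {count=6, max=5, total=3}
  after event 4 (t=26: INC max by 4): {count=6, max=9, total=3}

Answer: {count=6, max=9, total=3}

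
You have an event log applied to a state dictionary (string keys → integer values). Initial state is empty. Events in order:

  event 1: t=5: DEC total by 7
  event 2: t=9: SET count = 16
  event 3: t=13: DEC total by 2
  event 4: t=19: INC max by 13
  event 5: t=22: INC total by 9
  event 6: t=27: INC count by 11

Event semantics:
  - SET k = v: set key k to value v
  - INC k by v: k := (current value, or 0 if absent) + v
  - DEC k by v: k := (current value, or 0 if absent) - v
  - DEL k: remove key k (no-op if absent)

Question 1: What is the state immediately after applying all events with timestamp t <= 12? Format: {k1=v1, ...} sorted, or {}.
Answer: {count=16, total=-7}

Derivation:
Apply events with t <= 12 (2 events):
  after event 1 (t=5: DEC total by 7): {total=-7}
  after event 2 (t=9: SET count = 16): {count=16, total=-7}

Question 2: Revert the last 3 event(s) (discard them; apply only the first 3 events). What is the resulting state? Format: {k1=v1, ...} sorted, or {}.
Answer: {count=16, total=-9}

Derivation:
Keep first 3 events (discard last 3):
  after event 1 (t=5: DEC total by 7): {total=-7}
  after event 2 (t=9: SET count = 16): {count=16, total=-7}
  after event 3 (t=13: DEC total by 2): {count=16, total=-9}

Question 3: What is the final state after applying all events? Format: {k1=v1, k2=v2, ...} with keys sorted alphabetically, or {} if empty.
Answer: {count=27, max=13, total=0}

Derivation:
  after event 1 (t=5: DEC total by 7): {total=-7}
  after event 2 (t=9: SET count = 16): {count=16, total=-7}
  after event 3 (t=13: DEC total by 2): {count=16, total=-9}
  after event 4 (t=19: INC max by 13): {count=16, max=13, total=-9}
  after event 5 (t=22: INC total by 9): {count=16, max=13, total=0}
  after event 6 (t=27: INC count by 11): {count=27, max=13, total=0}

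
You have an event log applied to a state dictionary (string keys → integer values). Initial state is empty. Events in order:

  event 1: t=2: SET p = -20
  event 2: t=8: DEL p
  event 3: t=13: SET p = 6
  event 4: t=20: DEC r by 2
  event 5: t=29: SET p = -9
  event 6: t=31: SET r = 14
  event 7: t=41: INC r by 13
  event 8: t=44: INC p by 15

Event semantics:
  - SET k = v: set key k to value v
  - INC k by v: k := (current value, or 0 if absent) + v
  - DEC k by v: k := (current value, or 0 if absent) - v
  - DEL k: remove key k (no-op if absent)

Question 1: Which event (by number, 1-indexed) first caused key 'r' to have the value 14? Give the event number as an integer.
Answer: 6

Derivation:
Looking for first event where r becomes 14:
  event 4: r = -2
  event 5: r = -2
  event 6: r -2 -> 14  <-- first match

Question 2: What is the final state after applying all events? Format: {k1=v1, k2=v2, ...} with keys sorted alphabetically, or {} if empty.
  after event 1 (t=2: SET p = -20): {p=-20}
  after event 2 (t=8: DEL p): {}
  after event 3 (t=13: SET p = 6): {p=6}
  after event 4 (t=20: DEC r by 2): {p=6, r=-2}
  after event 5 (t=29: SET p = -9): {p=-9, r=-2}
  after event 6 (t=31: SET r = 14): {p=-9, r=14}
  after event 7 (t=41: INC r by 13): {p=-9, r=27}
  after event 8 (t=44: INC p by 15): {p=6, r=27}

Answer: {p=6, r=27}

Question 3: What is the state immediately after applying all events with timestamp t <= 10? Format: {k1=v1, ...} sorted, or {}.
Answer: {}

Derivation:
Apply events with t <= 10 (2 events):
  after event 1 (t=2: SET p = -20): {p=-20}
  after event 2 (t=8: DEL p): {}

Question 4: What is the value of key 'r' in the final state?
Track key 'r' through all 8 events:
  event 1 (t=2: SET p = -20): r unchanged
  event 2 (t=8: DEL p): r unchanged
  event 3 (t=13: SET p = 6): r unchanged
  event 4 (t=20: DEC r by 2): r (absent) -> -2
  event 5 (t=29: SET p = -9): r unchanged
  event 6 (t=31: SET r = 14): r -2 -> 14
  event 7 (t=41: INC r by 13): r 14 -> 27
  event 8 (t=44: INC p by 15): r unchanged
Final: r = 27

Answer: 27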